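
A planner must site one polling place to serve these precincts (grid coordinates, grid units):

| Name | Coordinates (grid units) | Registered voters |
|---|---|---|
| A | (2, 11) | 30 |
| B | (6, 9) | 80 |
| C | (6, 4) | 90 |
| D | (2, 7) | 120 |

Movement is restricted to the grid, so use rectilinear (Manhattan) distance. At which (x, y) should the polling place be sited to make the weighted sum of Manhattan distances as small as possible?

Manhattan distance separates: Σwᵢ(|x−xᵢ|+|y−yᵢ|) = Σwᵢ|x−xᵢ| + Σwᵢ|y−yᵢ|, so x and y are optimised independently as 1-D weighted medians.
Total weight W = 320; half = 160.
x-coordinate, sorted with cumulative weight:
  x=2 (A, w=30) cum 30
  x=2 (D, w=120) cum 150
  x=6 (B, w=80) cum 230  ← median
  x=6 (C, w=90) cum 320
⇒ x* = 6
y-coordinate, sorted with cumulative weight:
  y=4 (C, w=90) cum 90
  y=7 (D, w=120) cum 210  ← median
  y=9 (B, w=80) cum 290
  y=11 (A, w=30) cum 320
⇒ y* = 7

(6, 7)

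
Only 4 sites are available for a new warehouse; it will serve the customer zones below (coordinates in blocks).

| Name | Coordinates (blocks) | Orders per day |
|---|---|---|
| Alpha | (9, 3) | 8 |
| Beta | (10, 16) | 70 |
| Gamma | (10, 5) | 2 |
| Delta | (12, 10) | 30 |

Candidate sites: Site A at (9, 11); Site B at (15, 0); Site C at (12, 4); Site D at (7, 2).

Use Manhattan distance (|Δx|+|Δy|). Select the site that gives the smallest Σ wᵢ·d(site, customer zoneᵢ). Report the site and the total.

Site A, total 618 blocks

Total weighted distance at each candidate:
  Site A (9, 11): total = 618
  Site B (15, 0): total = 1952
  Site C (12, 4): total = 1198
  Site D (7, 2): total = 1616
Minimum is at Site A with total 618 blocks.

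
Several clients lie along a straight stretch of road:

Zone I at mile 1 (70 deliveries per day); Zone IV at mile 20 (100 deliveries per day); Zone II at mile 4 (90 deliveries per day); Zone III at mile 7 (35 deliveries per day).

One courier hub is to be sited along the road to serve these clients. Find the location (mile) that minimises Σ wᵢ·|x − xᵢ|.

x = 4

For a sum of weighted absolute distances on a line, the optimum is the weighted median (not the mean). Total weight W = 295; half-weight = 147.5.
Sort by position and accumulate weight:
  mile 1 (Zone I, w=70) → cum 70
  mile 4 (Zone II, w=90) → cum 160  ≥ 147.5 → median here
  mile 7 (Zone III, w=35) → cum 195
  mile 20 (Zone IV, w=100) → cum 295
Optimal location: mile 4.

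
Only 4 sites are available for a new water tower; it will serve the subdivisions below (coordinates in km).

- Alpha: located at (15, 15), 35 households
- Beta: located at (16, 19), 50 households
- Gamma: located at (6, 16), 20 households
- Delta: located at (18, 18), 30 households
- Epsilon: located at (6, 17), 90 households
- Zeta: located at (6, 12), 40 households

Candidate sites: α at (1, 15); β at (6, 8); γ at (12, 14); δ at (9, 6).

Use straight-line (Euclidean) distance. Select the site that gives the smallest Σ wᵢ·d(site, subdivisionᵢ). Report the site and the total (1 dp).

γ, total 1630.4 km

Total weighted distance at each candidate:
  α (1, 15): total = 2604.0
  β (6, 8): total = 2741.0
  γ (12, 14): total = 1630.4
  δ (9, 6): total = 3070.1
Minimum is at γ with total 1630.4 km.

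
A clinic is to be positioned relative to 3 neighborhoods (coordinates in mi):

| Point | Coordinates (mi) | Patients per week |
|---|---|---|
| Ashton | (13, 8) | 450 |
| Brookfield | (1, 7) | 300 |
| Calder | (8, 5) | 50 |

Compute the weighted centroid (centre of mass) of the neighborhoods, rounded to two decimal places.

(8.19, 7.44)

The minimiser of Σwᵢ‖p−pᵢ‖² is the weighted centroid p* = (Σwᵢpᵢ)/(Σwᵢ).
Σwᵢ = 800.
Σwᵢxᵢ = 450·13 + 300·1 + 50·8 = 6550.
Σwᵢyᵢ = 450·8 + 300·7 + 50·5 = 5950.
x* = 6550/800 = 8.19, y* = 5950/800 = 7.44.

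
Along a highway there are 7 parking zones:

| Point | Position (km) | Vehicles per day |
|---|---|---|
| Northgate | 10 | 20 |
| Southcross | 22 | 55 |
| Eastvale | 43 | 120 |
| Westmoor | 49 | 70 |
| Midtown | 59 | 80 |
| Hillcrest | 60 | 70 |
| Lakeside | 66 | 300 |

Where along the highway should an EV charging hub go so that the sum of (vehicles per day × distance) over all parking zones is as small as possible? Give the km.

x = 60

For a sum of weighted absolute distances on a line, the optimum is the weighted median (not the mean). Total weight W = 715; half-weight = 357.5.
Sort by position and accumulate weight:
  km 10 (Northgate, w=20) → cum 20
  km 22 (Southcross, w=55) → cum 75
  km 43 (Eastvale, w=120) → cum 195
  km 49 (Westmoor, w=70) → cum 265
  km 59 (Midtown, w=80) → cum 345
  km 60 (Hillcrest, w=70) → cum 415  ≥ 357.5 → median here
  km 66 (Lakeside, w=300) → cum 715
Optimal location: km 60.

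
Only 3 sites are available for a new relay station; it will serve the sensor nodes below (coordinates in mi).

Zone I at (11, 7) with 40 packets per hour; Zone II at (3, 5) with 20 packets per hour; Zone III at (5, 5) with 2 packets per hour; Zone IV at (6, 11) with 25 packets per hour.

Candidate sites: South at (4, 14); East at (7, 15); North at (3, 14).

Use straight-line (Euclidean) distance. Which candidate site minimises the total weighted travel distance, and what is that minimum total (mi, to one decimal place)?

South, total 685.3 mi

Total weighted distance at each candidate:
  South (4, 14): total = 685.3
  East (7, 15): total = 696.7
  North (3, 14): total = 729.7
Minimum is at South with total 685.3 mi.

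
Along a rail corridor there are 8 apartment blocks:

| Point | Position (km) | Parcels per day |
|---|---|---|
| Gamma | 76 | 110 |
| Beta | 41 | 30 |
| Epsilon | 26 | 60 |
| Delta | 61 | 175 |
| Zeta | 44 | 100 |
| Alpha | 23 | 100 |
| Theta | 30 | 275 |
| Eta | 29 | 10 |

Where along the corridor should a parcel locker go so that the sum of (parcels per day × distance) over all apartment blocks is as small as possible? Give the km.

For a sum of weighted absolute distances on a line, the optimum is the weighted median (not the mean). Total weight W = 860; half-weight = 430.
Sort by position and accumulate weight:
  km 23 (Alpha, w=100) → cum 100
  km 26 (Epsilon, w=60) → cum 160
  km 29 (Eta, w=10) → cum 170
  km 30 (Theta, w=275) → cum 445  ≥ 430 → median here
  km 41 (Beta, w=30) → cum 475
  km 44 (Zeta, w=100) → cum 575
  km 61 (Delta, w=175) → cum 750
  km 76 (Gamma, w=110) → cum 860
Optimal location: km 30.

x = 30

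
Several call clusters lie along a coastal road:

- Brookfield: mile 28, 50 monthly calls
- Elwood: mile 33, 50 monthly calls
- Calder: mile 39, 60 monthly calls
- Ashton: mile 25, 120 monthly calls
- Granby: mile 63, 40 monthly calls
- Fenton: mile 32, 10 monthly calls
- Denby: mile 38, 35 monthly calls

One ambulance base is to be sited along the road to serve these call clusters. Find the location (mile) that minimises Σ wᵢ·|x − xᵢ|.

x = 33

For a sum of weighted absolute distances on a line, the optimum is the weighted median (not the mean). Total weight W = 365; half-weight = 182.5.
Sort by position and accumulate weight:
  mile 25 (Ashton, w=120) → cum 120
  mile 28 (Brookfield, w=50) → cum 170
  mile 32 (Fenton, w=10) → cum 180
  mile 33 (Elwood, w=50) → cum 230  ≥ 182.5 → median here
  mile 38 (Denby, w=35) → cum 265
  mile 39 (Calder, w=60) → cum 325
  mile 63 (Granby, w=40) → cum 365
Optimal location: mile 33.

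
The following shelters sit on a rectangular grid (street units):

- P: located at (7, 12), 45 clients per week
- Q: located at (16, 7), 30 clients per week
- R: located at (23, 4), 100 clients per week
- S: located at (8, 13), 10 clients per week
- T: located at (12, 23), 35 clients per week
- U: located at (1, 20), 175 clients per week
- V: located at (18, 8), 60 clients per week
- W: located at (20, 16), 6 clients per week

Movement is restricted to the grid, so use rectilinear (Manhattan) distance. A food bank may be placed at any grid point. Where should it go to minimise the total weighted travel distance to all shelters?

(12, 12)

Manhattan distance separates: Σwᵢ(|x−xᵢ|+|y−yᵢ|) = Σwᵢ|x−xᵢ| + Σwᵢ|y−yᵢ|, so x and y are optimised independently as 1-D weighted medians.
Total weight W = 461; half = 230.5.
x-coordinate, sorted with cumulative weight:
  x=1 (U, w=175) cum 175
  x=7 (P, w=45) cum 220
  x=8 (S, w=10) cum 230
  x=12 (T, w=35) cum 265  ← median
  x=16 (Q, w=30) cum 295
  x=18 (V, w=60) cum 355
  x=20 (W, w=6) cum 361
  x=23 (R, w=100) cum 461
⇒ x* = 12
y-coordinate, sorted with cumulative weight:
  y=4 (R, w=100) cum 100
  y=7 (Q, w=30) cum 130
  y=8 (V, w=60) cum 190
  y=12 (P, w=45) cum 235  ← median
  y=13 (S, w=10) cum 245
  y=16 (W, w=6) cum 251
  y=20 (U, w=175) cum 426
  y=23 (T, w=35) cum 461
⇒ y* = 12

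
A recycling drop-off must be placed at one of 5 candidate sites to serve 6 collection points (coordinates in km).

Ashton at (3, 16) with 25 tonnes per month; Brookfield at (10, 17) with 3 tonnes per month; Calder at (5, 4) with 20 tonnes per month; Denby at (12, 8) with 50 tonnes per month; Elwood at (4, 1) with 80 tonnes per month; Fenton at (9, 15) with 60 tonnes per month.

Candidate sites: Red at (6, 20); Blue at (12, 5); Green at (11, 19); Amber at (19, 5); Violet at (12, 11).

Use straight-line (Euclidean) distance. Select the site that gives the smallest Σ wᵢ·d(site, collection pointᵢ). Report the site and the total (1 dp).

Violet, total 1948.9 km

Total weighted distance at each candidate:
  Red (6, 20): total = 3009.7
  Blue (12, 5): total = 2025.2
  Green (11, 19): total = 2909.1
  Amber (19, 5): total = 3282.4
  Violet (12, 11): total = 1948.9
Minimum is at Violet with total 1948.9 km.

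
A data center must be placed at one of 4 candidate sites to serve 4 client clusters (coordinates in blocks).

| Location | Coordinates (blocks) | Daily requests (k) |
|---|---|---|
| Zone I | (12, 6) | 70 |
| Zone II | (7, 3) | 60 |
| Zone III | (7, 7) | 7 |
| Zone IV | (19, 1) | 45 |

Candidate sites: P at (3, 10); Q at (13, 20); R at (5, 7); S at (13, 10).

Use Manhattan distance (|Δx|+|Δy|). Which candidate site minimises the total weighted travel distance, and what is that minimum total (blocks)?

R, total 1834 blocks

Total weighted distance at each candidate:
  P (3, 10): total = 2744
  Q (13, 20): total = 3688
  R (5, 7): total = 1834
  S (13, 10): total = 1868
Minimum is at R with total 1834 blocks.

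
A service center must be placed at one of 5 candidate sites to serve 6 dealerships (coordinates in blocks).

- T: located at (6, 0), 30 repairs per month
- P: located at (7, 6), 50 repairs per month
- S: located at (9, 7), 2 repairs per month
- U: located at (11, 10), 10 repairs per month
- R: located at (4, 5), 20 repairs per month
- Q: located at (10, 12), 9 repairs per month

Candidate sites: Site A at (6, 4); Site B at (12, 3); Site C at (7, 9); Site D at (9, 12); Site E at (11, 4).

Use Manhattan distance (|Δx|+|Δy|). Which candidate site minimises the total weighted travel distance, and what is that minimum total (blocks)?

Total weighted distance at each candidate:
  Site A (6, 4): total = 560
  Site B (12, 3): total = 1063
  Site C (7, 9): total = 702
  Site D (9, 12): total = 1149
  Site E (11, 4): total = 881
Minimum is at Site A with total 560 blocks.

Site A, total 560 blocks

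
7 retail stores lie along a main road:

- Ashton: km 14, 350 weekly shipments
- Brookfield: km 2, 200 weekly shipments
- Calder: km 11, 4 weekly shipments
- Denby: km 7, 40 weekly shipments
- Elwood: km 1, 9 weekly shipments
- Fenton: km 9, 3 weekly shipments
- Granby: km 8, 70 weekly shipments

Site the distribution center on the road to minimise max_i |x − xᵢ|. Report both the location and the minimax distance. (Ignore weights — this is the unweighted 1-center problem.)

The 1-center on a line is the midpoint of the two extreme points: leftmost at 1, rightmost at 14.
Optimal location = (1 + 14)/2 = 7.5; maximum distance = (14 − 1)/2 = 6.5.

location 7.5, max distance 6.5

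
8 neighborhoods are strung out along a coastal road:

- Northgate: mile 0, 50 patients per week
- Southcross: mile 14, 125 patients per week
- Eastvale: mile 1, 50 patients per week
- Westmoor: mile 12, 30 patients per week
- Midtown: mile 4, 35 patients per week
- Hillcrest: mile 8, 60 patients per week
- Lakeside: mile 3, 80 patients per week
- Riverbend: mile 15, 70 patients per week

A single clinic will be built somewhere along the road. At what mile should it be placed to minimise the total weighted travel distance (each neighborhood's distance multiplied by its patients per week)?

x = 8

For a sum of weighted absolute distances on a line, the optimum is the weighted median (not the mean). Total weight W = 500; half-weight = 250.
Sort by position and accumulate weight:
  mile 0 (Northgate, w=50) → cum 50
  mile 1 (Eastvale, w=50) → cum 100
  mile 3 (Lakeside, w=80) → cum 180
  mile 4 (Midtown, w=35) → cum 215
  mile 8 (Hillcrest, w=60) → cum 275  ≥ 250 → median here
  mile 12 (Westmoor, w=30) → cum 305
  mile 14 (Southcross, w=125) → cum 430
  mile 15 (Riverbend, w=70) → cum 500
Optimal location: mile 8.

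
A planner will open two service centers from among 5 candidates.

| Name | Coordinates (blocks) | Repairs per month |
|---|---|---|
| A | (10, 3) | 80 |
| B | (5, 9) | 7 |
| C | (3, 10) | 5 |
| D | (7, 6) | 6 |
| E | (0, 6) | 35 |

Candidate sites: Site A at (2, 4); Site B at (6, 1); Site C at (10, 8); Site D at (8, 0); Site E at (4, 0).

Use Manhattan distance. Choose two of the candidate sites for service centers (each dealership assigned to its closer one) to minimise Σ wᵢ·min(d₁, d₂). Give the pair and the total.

{Site A, Site C}, total 647

Evaluate every pair (each demand assigned to the nearer of the two):
  {Site A, Site C}: total = 647
  {Site A, Site D}: total = 673
  {Site A, Site B}: total = 747
  {Site C, Site E}: total = 867
  {Site B, Site C}: total = 902
  {Site D, Site E}: total = 917
  {Site C, Site D}: total = 937
  {Site B, Site D}: total = 944
  {Site B, Site E}: total = 984
  {Site A, Site E}: total = 993
Best pair: {Site A, Site C} with total 647.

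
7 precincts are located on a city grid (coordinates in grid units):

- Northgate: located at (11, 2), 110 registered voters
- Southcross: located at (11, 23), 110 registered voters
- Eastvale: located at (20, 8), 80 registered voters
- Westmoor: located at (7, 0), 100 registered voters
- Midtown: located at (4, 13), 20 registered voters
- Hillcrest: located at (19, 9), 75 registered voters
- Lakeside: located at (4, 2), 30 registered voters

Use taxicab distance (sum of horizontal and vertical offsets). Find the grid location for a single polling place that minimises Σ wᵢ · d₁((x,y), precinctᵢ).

(11, 8)

Manhattan distance separates: Σwᵢ(|x−xᵢ|+|y−yᵢ|) = Σwᵢ|x−xᵢ| + Σwᵢ|y−yᵢ|, so x and y are optimised independently as 1-D weighted medians.
Total weight W = 525; half = 262.5.
x-coordinate, sorted with cumulative weight:
  x=4 (Midtown, w=20) cum 20
  x=4 (Lakeside, w=30) cum 50
  x=7 (Westmoor, w=100) cum 150
  x=11 (Northgate, w=110) cum 260
  x=11 (Southcross, w=110) cum 370  ← median
  x=19 (Hillcrest, w=75) cum 445
  x=20 (Eastvale, w=80) cum 525
⇒ x* = 11
y-coordinate, sorted with cumulative weight:
  y=0 (Westmoor, w=100) cum 100
  y=2 (Northgate, w=110) cum 210
  y=2 (Lakeside, w=30) cum 240
  y=8 (Eastvale, w=80) cum 320  ← median
  y=9 (Hillcrest, w=75) cum 395
  y=13 (Midtown, w=20) cum 415
  y=23 (Southcross, w=110) cum 525
⇒ y* = 8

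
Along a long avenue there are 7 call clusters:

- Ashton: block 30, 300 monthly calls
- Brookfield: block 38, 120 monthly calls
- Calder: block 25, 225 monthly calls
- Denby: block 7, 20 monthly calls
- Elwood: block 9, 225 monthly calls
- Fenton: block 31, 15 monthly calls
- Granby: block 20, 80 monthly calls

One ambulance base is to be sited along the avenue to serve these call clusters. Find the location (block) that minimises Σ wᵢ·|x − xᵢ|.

x = 25

For a sum of weighted absolute distances on a line, the optimum is the weighted median (not the mean). Total weight W = 985; half-weight = 492.5.
Sort by position and accumulate weight:
  block 7 (Denby, w=20) → cum 20
  block 9 (Elwood, w=225) → cum 245
  block 20 (Granby, w=80) → cum 325
  block 25 (Calder, w=225) → cum 550  ≥ 492.5 → median here
  block 30 (Ashton, w=300) → cum 850
  block 31 (Fenton, w=15) → cum 865
  block 38 (Brookfield, w=120) → cum 985
Optimal location: block 25.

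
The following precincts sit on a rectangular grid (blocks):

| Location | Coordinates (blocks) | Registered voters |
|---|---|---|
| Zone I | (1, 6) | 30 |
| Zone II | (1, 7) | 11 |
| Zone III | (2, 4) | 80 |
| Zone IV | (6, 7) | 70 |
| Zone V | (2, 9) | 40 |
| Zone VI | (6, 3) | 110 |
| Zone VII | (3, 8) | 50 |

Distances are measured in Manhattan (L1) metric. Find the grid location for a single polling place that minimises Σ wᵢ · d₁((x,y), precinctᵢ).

(3, 6)

Manhattan distance separates: Σwᵢ(|x−xᵢ|+|y−yᵢ|) = Σwᵢ|x−xᵢ| + Σwᵢ|y−yᵢ|, so x and y are optimised independently as 1-D weighted medians.
Total weight W = 391; half = 195.5.
x-coordinate, sorted with cumulative weight:
  x=1 (Zone I, w=30) cum 30
  x=1 (Zone II, w=11) cum 41
  x=2 (Zone III, w=80) cum 121
  x=2 (Zone V, w=40) cum 161
  x=3 (Zone VII, w=50) cum 211  ← median
  x=6 (Zone IV, w=70) cum 281
  x=6 (Zone VI, w=110) cum 391
⇒ x* = 3
y-coordinate, sorted with cumulative weight:
  y=3 (Zone VI, w=110) cum 110
  y=4 (Zone III, w=80) cum 190
  y=6 (Zone I, w=30) cum 220  ← median
  y=7 (Zone II, w=11) cum 231
  y=7 (Zone IV, w=70) cum 301
  y=8 (Zone VII, w=50) cum 351
  y=9 (Zone V, w=40) cum 391
⇒ y* = 6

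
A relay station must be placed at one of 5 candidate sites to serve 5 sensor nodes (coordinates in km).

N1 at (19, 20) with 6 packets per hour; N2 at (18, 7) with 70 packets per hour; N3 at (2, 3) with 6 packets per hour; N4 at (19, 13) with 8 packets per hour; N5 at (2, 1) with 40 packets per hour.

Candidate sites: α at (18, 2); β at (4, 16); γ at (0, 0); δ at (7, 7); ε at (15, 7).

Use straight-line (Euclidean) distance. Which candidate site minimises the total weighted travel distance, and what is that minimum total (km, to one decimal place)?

Total weighted distance at each candidate:
  α (18, 2): total = 1284.0
  β (4, 16): total = 2064.8
  γ (0, 0): total = 1812.7
  δ (7, 7): total = 1334.3
  ε (15, 7): total = 1003.6
Minimum is at ε with total 1003.6 km.

ε, total 1003.6 km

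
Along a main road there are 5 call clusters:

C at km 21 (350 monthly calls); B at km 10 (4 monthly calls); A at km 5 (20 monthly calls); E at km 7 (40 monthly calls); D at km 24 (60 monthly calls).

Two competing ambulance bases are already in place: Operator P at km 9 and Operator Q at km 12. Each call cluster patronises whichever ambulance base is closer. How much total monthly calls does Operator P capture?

64

The indifferent point is the midpoint (9+12)/2 = 10.5; call clusters left of it (closer to Operator P at 9) go to Operator P, those right go to Operator Q.
  A at 5 (w=20) → Operator P
  E at 7 (w=40) → Operator P
  B at 10 (w=4) → Operator P
  C at 21 (w=350) → Operator Q
  D at 24 (w=60) → Operator Q
Operator P captures 64; Operator Q captures 410.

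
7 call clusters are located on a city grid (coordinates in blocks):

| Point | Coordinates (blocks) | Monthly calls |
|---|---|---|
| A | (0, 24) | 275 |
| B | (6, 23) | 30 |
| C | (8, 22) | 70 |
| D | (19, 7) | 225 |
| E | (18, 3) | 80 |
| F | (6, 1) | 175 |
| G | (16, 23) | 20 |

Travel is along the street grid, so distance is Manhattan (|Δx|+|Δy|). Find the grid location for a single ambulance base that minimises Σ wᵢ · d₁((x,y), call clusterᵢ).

(6, 7)

Manhattan distance separates: Σwᵢ(|x−xᵢ|+|y−yᵢ|) = Σwᵢ|x−xᵢ| + Σwᵢ|y−yᵢ|, so x and y are optimised independently as 1-D weighted medians.
Total weight W = 875; half = 437.5.
x-coordinate, sorted with cumulative weight:
  x=0 (A, w=275) cum 275
  x=6 (B, w=30) cum 305
  x=6 (F, w=175) cum 480  ← median
  x=8 (C, w=70) cum 550
  x=16 (G, w=20) cum 570
  x=18 (E, w=80) cum 650
  x=19 (D, w=225) cum 875
⇒ x* = 6
y-coordinate, sorted with cumulative weight:
  y=1 (F, w=175) cum 175
  y=3 (E, w=80) cum 255
  y=7 (D, w=225) cum 480  ← median
  y=22 (C, w=70) cum 550
  y=23 (B, w=30) cum 580
  y=23 (G, w=20) cum 600
  y=24 (A, w=275) cum 875
⇒ y* = 7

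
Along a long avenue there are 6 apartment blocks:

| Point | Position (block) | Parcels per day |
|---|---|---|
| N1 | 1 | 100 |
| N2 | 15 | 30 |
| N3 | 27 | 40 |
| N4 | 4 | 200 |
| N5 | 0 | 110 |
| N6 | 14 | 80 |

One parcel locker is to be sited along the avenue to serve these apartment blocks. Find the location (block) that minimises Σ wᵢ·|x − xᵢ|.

x = 4

For a sum of weighted absolute distances on a line, the optimum is the weighted median (not the mean). Total weight W = 560; half-weight = 280.
Sort by position and accumulate weight:
  block 0 (N5, w=110) → cum 110
  block 1 (N1, w=100) → cum 210
  block 4 (N4, w=200) → cum 410  ≥ 280 → median here
  block 14 (N6, w=80) → cum 490
  block 15 (N2, w=30) → cum 520
  block 27 (N3, w=40) → cum 560
Optimal location: block 4.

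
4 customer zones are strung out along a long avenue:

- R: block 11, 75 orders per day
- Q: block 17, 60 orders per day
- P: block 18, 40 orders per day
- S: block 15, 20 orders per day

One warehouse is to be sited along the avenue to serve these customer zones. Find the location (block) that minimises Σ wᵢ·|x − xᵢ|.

x = 17

For a sum of weighted absolute distances on a line, the optimum is the weighted median (not the mean). Total weight W = 195; half-weight = 97.5.
Sort by position and accumulate weight:
  block 11 (R, w=75) → cum 75
  block 15 (S, w=20) → cum 95
  block 17 (Q, w=60) → cum 155  ≥ 97.5 → median here
  block 18 (P, w=40) → cum 195
Optimal location: block 17.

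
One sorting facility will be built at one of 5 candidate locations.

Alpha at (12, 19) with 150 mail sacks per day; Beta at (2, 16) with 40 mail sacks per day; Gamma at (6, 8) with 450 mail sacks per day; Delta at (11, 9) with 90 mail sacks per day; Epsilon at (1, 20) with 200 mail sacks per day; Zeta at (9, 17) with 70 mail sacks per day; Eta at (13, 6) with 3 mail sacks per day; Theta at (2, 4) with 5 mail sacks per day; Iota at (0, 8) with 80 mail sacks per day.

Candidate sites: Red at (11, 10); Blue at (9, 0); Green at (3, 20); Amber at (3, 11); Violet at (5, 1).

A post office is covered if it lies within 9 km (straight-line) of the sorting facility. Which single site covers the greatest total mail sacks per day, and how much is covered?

Coverage radius r = 9 km; a point is covered iff (Δx)²+(Δy)² ≤ 9² = 81.
  Red (11, 10): covers {Gamma, Delta, Zeta, Eta} → 613
  Blue (9, 0): covers {Gamma, Eta, Theta} → 458
  Green (3, 20): covers {Beta, Epsilon, Zeta} → 310
  Amber (3, 11): covers {Beta, Gamma, Delta, Zeta, Theta, Iota} → 735
  Violet (5, 1): covers {Gamma, Theta, Iota} → 535
Maximum coverage at Amber: 735 mail sacks per day.

Amber, covering 735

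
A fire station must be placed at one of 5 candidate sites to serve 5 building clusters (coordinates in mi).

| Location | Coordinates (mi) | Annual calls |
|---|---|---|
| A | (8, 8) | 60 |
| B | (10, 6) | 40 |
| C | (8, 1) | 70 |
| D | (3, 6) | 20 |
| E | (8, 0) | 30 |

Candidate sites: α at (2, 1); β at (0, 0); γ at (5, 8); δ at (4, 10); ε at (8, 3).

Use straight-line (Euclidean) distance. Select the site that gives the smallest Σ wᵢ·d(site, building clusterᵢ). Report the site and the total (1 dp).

ε, total 790.8 mi

Total weighted distance at each candidate:
  α (2, 1): total = 1635.0
  β (0, 0): total = 2083.8
  γ (5, 8): total = 1241.4
  δ (4, 10): total = 1651.8
  ε (8, 3): total = 790.8
Minimum is at ε with total 790.8 mi.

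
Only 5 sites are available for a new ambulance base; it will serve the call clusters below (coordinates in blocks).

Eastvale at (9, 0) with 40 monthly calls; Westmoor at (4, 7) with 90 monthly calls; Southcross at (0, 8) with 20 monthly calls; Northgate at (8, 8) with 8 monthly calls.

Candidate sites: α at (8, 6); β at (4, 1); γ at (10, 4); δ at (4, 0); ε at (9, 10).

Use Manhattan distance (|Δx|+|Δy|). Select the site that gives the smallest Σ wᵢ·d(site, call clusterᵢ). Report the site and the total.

Total weighted distance at each candidate:
  α (8, 6): total = 946
  β (4, 1): total = 1088
  γ (10, 4): total = 1338
  δ (4, 0): total = 1166
  ε (9, 10): total = 1364
Minimum is at α with total 946 blocks.

α, total 946 blocks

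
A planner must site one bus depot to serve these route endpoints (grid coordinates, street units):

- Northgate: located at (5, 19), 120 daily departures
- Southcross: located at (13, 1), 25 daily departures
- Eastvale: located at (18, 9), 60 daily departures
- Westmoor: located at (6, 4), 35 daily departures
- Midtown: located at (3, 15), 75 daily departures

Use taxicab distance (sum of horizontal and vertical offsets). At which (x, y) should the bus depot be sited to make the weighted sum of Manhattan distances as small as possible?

(5, 15)

Manhattan distance separates: Σwᵢ(|x−xᵢ|+|y−yᵢ|) = Σwᵢ|x−xᵢ| + Σwᵢ|y−yᵢ|, so x and y are optimised independently as 1-D weighted medians.
Total weight W = 315; half = 157.5.
x-coordinate, sorted with cumulative weight:
  x=3 (Midtown, w=75) cum 75
  x=5 (Northgate, w=120) cum 195  ← median
  x=6 (Westmoor, w=35) cum 230
  x=13 (Southcross, w=25) cum 255
  x=18 (Eastvale, w=60) cum 315
⇒ x* = 5
y-coordinate, sorted with cumulative weight:
  y=1 (Southcross, w=25) cum 25
  y=4 (Westmoor, w=35) cum 60
  y=9 (Eastvale, w=60) cum 120
  y=15 (Midtown, w=75) cum 195  ← median
  y=19 (Northgate, w=120) cum 315
⇒ y* = 15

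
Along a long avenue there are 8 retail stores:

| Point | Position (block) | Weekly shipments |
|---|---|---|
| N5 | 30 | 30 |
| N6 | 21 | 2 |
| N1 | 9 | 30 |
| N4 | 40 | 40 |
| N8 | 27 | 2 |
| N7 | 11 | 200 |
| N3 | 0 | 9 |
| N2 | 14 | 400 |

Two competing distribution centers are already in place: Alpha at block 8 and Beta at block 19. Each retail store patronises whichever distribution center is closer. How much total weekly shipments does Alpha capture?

The indifferent point is the midpoint (8+19)/2 = 13.5; retail stores left of it (closer to Alpha at 8) go to Alpha, those right go to Beta.
  N3 at 0 (w=9) → Alpha
  N1 at 9 (w=30) → Alpha
  N7 at 11 (w=200) → Alpha
  N2 at 14 (w=400) → Beta
  N6 at 21 (w=2) → Beta
  N8 at 27 (w=2) → Beta
  N5 at 30 (w=30) → Beta
  N4 at 40 (w=40) → Beta
Alpha captures 239; Beta captures 474.

239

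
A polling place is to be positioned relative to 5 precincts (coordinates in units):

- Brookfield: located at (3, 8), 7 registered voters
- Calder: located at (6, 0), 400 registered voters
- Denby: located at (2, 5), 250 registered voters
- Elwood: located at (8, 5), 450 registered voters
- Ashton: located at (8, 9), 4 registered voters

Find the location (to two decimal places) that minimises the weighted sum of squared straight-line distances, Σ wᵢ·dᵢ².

(5.90, 3.23)

The minimiser of Σwᵢ‖p−pᵢ‖² is the weighted centroid p* = (Σwᵢpᵢ)/(Σwᵢ).
Σwᵢ = 1111.
Σwᵢxᵢ = 7·3 + 400·6 + 250·2 + 450·8 + 4·8 = 6553.
Σwᵢyᵢ = 7·8 + 400·0 + 250·5 + 450·5 + 4·9 = 3592.
x* = 6553/1111 = 5.90, y* = 3592/1111 = 3.23.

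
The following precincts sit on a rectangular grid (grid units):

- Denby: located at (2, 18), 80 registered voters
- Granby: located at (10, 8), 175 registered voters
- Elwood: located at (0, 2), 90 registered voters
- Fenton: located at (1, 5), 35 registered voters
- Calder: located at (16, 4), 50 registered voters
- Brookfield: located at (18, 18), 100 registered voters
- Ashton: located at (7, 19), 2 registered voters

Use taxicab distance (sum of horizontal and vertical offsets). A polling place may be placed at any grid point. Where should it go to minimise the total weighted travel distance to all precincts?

Manhattan distance separates: Σwᵢ(|x−xᵢ|+|y−yᵢ|) = Σwᵢ|x−xᵢ| + Σwᵢ|y−yᵢ|, so x and y are optimised independently as 1-D weighted medians.
Total weight W = 532; half = 266.
x-coordinate, sorted with cumulative weight:
  x=0 (Elwood, w=90) cum 90
  x=1 (Fenton, w=35) cum 125
  x=2 (Denby, w=80) cum 205
  x=7 (Ashton, w=2) cum 207
  x=10 (Granby, w=175) cum 382  ← median
  x=16 (Calder, w=50) cum 432
  x=18 (Brookfield, w=100) cum 532
⇒ x* = 10
y-coordinate, sorted with cumulative weight:
  y=2 (Elwood, w=90) cum 90
  y=4 (Calder, w=50) cum 140
  y=5 (Fenton, w=35) cum 175
  y=8 (Granby, w=175) cum 350  ← median
  y=18 (Denby, w=80) cum 430
  y=18 (Brookfield, w=100) cum 530
  y=19 (Ashton, w=2) cum 532
⇒ y* = 8

(10, 8)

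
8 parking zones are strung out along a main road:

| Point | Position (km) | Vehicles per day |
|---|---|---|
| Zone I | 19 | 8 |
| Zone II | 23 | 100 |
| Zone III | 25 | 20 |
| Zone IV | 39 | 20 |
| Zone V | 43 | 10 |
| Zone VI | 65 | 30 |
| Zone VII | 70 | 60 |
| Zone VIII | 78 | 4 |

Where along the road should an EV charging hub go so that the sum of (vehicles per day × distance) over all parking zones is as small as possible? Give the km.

For a sum of weighted absolute distances on a line, the optimum is the weighted median (not the mean). Total weight W = 252; half-weight = 126.
Sort by position and accumulate weight:
  km 19 (Zone I, w=8) → cum 8
  km 23 (Zone II, w=100) → cum 108
  km 25 (Zone III, w=20) → cum 128  ≥ 126 → median here
  km 39 (Zone IV, w=20) → cum 148
  km 43 (Zone V, w=10) → cum 158
  km 65 (Zone VI, w=30) → cum 188
  km 70 (Zone VII, w=60) → cum 248
  km 78 (Zone VIII, w=4) → cum 252
Optimal location: km 25.

x = 25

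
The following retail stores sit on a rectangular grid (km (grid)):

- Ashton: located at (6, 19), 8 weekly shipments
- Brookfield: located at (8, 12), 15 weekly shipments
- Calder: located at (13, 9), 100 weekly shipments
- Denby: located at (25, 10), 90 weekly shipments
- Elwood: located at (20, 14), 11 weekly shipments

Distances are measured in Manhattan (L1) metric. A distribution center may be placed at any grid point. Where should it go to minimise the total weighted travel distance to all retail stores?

Manhattan distance separates: Σwᵢ(|x−xᵢ|+|y−yᵢ|) = Σwᵢ|x−xᵢ| + Σwᵢ|y−yᵢ|, so x and y are optimised independently as 1-D weighted medians.
Total weight W = 224; half = 112.
x-coordinate, sorted with cumulative weight:
  x=6 (Ashton, w=8) cum 8
  x=8 (Brookfield, w=15) cum 23
  x=13 (Calder, w=100) cum 123  ← median
  x=20 (Elwood, w=11) cum 134
  x=25 (Denby, w=90) cum 224
⇒ x* = 13
y-coordinate, sorted with cumulative weight:
  y=9 (Calder, w=100) cum 100
  y=10 (Denby, w=90) cum 190  ← median
  y=12 (Brookfield, w=15) cum 205
  y=14 (Elwood, w=11) cum 216
  y=19 (Ashton, w=8) cum 224
⇒ y* = 10

(13, 10)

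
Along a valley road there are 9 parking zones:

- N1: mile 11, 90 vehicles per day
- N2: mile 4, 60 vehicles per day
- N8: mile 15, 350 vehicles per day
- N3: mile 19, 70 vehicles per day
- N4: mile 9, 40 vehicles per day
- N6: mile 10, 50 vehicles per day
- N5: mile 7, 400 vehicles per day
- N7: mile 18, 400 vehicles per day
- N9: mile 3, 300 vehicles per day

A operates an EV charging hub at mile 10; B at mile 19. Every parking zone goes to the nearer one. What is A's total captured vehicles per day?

The indifferent point is the midpoint (10+19)/2 = 14.5; parking zones left of it (closer to A at 10) go to A, those right go to B.
  N9 at 3 (w=300) → A
  N2 at 4 (w=60) → A
  N5 at 7 (w=400) → A
  N4 at 9 (w=40) → A
  N6 at 10 (w=50) → A
  N1 at 11 (w=90) → A
  N8 at 15 (w=350) → B
  N7 at 18 (w=400) → B
  N3 at 19 (w=70) → B
A captures 940; B captures 820.

940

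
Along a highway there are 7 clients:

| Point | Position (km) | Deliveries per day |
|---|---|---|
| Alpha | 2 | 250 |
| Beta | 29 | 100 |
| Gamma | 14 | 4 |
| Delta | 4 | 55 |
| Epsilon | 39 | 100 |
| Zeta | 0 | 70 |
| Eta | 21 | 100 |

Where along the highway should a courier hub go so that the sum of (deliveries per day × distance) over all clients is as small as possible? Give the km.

x = 4

For a sum of weighted absolute distances on a line, the optimum is the weighted median (not the mean). Total weight W = 679; half-weight = 339.5.
Sort by position and accumulate weight:
  km 0 (Zeta, w=70) → cum 70
  km 2 (Alpha, w=250) → cum 320
  km 4 (Delta, w=55) → cum 375  ≥ 339.5 → median here
  km 14 (Gamma, w=4) → cum 379
  km 21 (Eta, w=100) → cum 479
  km 29 (Beta, w=100) → cum 579
  km 39 (Epsilon, w=100) → cum 679
Optimal location: km 4.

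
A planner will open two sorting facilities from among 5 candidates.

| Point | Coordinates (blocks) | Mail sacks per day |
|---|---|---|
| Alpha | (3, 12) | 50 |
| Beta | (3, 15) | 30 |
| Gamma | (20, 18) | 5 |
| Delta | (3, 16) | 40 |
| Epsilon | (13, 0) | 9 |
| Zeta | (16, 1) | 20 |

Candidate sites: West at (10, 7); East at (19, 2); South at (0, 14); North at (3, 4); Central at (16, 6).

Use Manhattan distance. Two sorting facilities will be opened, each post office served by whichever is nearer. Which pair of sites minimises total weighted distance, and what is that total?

Evaluate every pair (each demand assigned to the nearer of the two):
  {East, South}: total = 807
  {South, Central}: total = 831
  {West, South}: total = 1005
  {South, North}: total = 1136
  {East, North}: total = 1447
  {North, Central}: total = 1471
  {West, North}: total = 1645
  {West, East}: total = 1927
  {West, Central}: total = 1951
  {East, Central}: total = 2762
Best pair: {East, South} with total 807.

{East, South}, total 807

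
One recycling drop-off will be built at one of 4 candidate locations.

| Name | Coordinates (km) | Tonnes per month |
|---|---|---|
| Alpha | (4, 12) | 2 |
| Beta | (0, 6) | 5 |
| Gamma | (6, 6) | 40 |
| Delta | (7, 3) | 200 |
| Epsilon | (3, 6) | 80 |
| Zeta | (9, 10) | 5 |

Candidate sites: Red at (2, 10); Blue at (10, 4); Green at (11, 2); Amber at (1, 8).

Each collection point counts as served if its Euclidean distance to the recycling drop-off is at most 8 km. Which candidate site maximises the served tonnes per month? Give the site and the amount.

Coverage radius r = 8 km; a point is covered iff (Δx)²+(Δy)² ≤ 8² = 64.
  Red (2, 10): covers {Alpha, Beta, Gamma, Epsilon, Zeta} → 132
  Blue (10, 4): covers {Gamma, Delta, Epsilon, Zeta} → 325
  Green (11, 2): covers {Gamma, Delta} → 240
  Amber (1, 8): covers {Alpha, Beta, Gamma, Delta, Epsilon} → 327
Maximum coverage at Amber: 327 tonnes per month.

Amber, covering 327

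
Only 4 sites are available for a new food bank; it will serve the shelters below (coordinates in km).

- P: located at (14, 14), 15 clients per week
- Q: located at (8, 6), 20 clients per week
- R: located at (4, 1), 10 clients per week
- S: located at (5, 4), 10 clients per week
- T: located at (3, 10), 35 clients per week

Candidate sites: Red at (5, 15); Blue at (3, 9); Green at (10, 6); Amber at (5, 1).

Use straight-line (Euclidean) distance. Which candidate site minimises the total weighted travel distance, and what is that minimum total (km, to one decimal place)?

Blue, total 467.3 km

Total weighted distance at each candidate:
  Red (5, 15): total = 764.4
  Blue (3, 9): total = 467.3
  Green (10, 6): total = 588.3
  Amber (5, 1): total = 716.5
Minimum is at Blue with total 467.3 km.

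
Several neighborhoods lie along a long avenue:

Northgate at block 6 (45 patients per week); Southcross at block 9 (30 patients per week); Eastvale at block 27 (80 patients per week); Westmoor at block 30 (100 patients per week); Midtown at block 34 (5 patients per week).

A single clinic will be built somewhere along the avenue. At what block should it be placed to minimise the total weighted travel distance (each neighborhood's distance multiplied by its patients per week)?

x = 27

For a sum of weighted absolute distances on a line, the optimum is the weighted median (not the mean). Total weight W = 260; half-weight = 130.
Sort by position and accumulate weight:
  block 6 (Northgate, w=45) → cum 45
  block 9 (Southcross, w=30) → cum 75
  block 27 (Eastvale, w=80) → cum 155  ≥ 130 → median here
  block 30 (Westmoor, w=100) → cum 255
  block 34 (Midtown, w=5) → cum 260
Optimal location: block 27.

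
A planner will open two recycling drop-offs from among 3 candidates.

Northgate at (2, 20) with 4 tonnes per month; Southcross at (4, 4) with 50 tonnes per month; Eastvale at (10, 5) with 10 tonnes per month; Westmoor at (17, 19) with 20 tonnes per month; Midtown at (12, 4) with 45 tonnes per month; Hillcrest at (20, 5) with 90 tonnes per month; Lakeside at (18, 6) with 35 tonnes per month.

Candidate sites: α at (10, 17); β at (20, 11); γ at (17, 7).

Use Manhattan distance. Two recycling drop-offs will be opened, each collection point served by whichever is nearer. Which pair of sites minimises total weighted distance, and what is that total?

Evaluate every pair (each demand assigned to the nearer of the two):
  {α, γ}: total = 1994
  {β, γ}: total = 2098
  {α, β}: total = 2754
Best pair: {α, γ} with total 1994.

{α, γ}, total 1994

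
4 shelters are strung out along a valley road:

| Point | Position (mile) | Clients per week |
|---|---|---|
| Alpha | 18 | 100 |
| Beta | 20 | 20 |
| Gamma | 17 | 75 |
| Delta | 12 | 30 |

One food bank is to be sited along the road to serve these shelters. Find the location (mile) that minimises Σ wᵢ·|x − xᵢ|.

x = 18

For a sum of weighted absolute distances on a line, the optimum is the weighted median (not the mean). Total weight W = 225; half-weight = 112.5.
Sort by position and accumulate weight:
  mile 12 (Delta, w=30) → cum 30
  mile 17 (Gamma, w=75) → cum 105
  mile 18 (Alpha, w=100) → cum 205  ≥ 112.5 → median here
  mile 20 (Beta, w=20) → cum 225
Optimal location: mile 18.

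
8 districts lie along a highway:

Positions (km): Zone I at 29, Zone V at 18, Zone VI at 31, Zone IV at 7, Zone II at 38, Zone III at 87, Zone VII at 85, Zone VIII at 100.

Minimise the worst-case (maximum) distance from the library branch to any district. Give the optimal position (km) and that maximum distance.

The 1-center on a line is the midpoint of the two extreme points: leftmost at 7, rightmost at 100.
Optimal location = (7 + 100)/2 = 53.5; maximum distance = (100 − 7)/2 = 46.5.

location 53.5, max distance 46.5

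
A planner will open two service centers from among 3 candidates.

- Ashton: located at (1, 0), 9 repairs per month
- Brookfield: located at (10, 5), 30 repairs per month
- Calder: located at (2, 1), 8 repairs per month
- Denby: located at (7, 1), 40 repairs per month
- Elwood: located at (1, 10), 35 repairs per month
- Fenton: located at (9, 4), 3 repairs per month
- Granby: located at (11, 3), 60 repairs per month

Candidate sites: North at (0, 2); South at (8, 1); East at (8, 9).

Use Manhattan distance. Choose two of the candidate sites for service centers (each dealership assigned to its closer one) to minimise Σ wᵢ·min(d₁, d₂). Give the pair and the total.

{North, South}, total 898

Evaluate every pair (each demand assigned to the nearer of the two):
  {North, South}: total = 898
  {South, East}: total = 932
  {North, East}: total = 1389
Best pair: {North, South} with total 898.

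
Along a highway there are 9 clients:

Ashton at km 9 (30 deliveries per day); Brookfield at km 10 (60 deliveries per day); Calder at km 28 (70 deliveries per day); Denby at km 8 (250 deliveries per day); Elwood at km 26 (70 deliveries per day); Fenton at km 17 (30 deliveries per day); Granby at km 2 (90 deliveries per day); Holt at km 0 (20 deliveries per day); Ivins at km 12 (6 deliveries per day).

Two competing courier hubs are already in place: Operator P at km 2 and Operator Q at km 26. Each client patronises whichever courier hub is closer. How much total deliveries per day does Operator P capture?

The indifferent point is the midpoint (2+26)/2 = 14; clients left of it (closer to Operator P at 2) go to Operator P, those right go to Operator Q.
  Holt at 0 (w=20) → Operator P
  Granby at 2 (w=90) → Operator P
  Denby at 8 (w=250) → Operator P
  Ashton at 9 (w=30) → Operator P
  Brookfield at 10 (w=60) → Operator P
  Ivins at 12 (w=6) → Operator P
  Fenton at 17 (w=30) → Operator Q
  Elwood at 26 (w=70) → Operator Q
  Calder at 28 (w=70) → Operator Q
Operator P captures 456; Operator Q captures 170.

456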